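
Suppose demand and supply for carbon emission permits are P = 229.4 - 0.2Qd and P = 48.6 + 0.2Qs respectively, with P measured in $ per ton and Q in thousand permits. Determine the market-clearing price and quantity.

P* = 139, Q* = 452

Inverting to quantity form: Qd = 1147 - 5P and Qs = -243 + 5P.
At equilibrium Qd = Qs, so 1147 - 5P = -243 + 5P; collecting terms, 1390 = 10P and P* = 139.
Then Q* = 1147 - 5(139) = 452.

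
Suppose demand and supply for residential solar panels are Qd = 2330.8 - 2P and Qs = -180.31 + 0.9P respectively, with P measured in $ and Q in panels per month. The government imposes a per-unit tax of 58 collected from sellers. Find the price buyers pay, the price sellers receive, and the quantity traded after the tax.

Sellers keep P_s = P_b - 58 per unit, so supply in terms of the buyer price is Qs = -232.51 + 0.9P_b.
Set Qd = Qs: 2330.8 - 2P_b = -232.51 + 0.9P_b, so 2563.31 = 2.9P_b and P_b = 883.9.
Then P_s = 883.9 - 58 = 825.9 and Q = 2330.8 - 2(883.9) = 563.

P_b = 883.9, P_s = 825.9, Q = 563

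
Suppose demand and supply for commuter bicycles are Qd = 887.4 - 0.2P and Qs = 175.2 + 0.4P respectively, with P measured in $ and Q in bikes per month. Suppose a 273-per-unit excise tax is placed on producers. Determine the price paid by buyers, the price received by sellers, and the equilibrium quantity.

P_b = 1369, P_s = 1096, Q = 613.6

The tax drives a wedge P_b - P_s = 273. Substituting P_s = P_b - 273 into supply: Qs = 66 + 0.4P_b.
Set Qd = Qs: 887.4 - 0.2P_b = 66 + 0.4P_b, so 821.4 = 0.6P_b and P_b = 1369.
Then P_s = 1369 - 273 = 1096 and Q = 887.4 - 0.2(1369) = 613.6.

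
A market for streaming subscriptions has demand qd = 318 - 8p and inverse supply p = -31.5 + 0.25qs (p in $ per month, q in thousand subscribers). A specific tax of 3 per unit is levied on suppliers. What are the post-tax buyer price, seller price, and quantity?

Rewriting in direct form: qs = 126 + 4p.
Suppliers keep p_s = p_b - 3 per unit, so supply in terms of the buyer price is qs = 114 + 4p_b.
Set qd = qs: 318 - 8p_b = 114 + 4p_b, so 204 = 12p_b and p_b = 17.
Then p_s = 17 - 3 = 14 and q = 318 - 8(17) = 182.

p_b = 17, p_s = 14, q = 182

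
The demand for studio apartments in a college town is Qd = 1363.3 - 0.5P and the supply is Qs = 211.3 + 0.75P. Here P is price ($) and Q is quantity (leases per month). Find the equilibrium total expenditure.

At equilibrium Qd = Qs, so 1363.3 - 0.5P = 211.3 + 0.75P; collecting terms, 1152 = 1.25P and P* = 921.6.
From the demand curve, Q* = 1363.3 - 0.5(921.6) = 902.5.
Total expenditure = P* × Q* = 921.6 × 902.5 = 831744.

Total expenditure = 831744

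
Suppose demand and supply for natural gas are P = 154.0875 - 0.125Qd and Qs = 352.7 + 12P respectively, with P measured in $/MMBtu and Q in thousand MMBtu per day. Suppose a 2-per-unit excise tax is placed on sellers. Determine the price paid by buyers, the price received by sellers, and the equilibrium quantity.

P_b = 45.2, P_s = 43.2, Q = 871.1

Inverting to quantity form: Qd = 1232.7 - 8P.
With a tax of 2 on sellers, they supply based on the net price P_s = P_b - 2, so Qs = 328.7 + 12P_b.
Market clearing requires 1232.7 - 8P_b = 328.7 + 12P_b; hence 904 = 20P_b and P_b = 45.2.
So P_s = 43.2 and the quantity traded is Q = 1232.7 - 8(45.2) = 871.1.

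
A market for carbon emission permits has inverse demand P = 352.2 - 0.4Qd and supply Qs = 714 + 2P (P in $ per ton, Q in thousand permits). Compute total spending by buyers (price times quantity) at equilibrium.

Total spending by buyers = 29156

Solving each curve for Q: Qd = 880.5 - 2.5P.
Set Qd = Qs: 880.5 - 2.5P = 714 + 2P, so 166.5 = 4.5P and P* = 37.
Then Q* = 880.5 - 2.5(37) = 788.
Total spending by buyers = P* × Q* = 37 × 788 = 29156.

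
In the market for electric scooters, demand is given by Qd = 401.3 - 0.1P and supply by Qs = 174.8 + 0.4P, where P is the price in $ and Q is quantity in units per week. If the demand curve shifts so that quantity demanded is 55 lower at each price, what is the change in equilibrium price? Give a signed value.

ΔP = -110

Set Qd = Qs: 401.3 - 0.1P = 174.8 + 0.4P, so 226.5 = 0.5P and P* = 453.
From the demand curve, Q* = 401.3 - 0.1(453) = 356.
After the shift, demand is Qd = 346.3 - 0.1P.
The new intersection has 171.5 = 0.5P, i.e. P = 343, Q = 312.
ΔP = 343 - 453 = -110.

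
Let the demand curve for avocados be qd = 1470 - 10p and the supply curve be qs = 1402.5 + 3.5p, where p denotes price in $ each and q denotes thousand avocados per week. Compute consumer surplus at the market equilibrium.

Set qd = qs: 1470 - 10p = 1402.5 + 3.5p, so 67.5 = 13.5p and p* = 5.
From the demand curve, q* = 1470 - 10(5) = 1420.
Demand choke price (qd = 0): p = 1470/10 = 147. Consumer surplus = ½ × (147 - 5) × 1420 = 100820.

Consumer surplus = 100820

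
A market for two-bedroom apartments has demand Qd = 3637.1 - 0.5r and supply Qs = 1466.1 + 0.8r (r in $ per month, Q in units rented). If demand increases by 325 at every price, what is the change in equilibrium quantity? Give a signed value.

ΔQ = 200

Equating demand and supply, 3637.1 - 0.5r = 1466.1 + 0.8r gives 1.3r = 2171, so r* = 1670.
Substitute back: Q* = 3637.1 - 0.5(1670) = 2802.1.
After the shift, demand is Qd = 3962.1 - 0.5r.
New equilibrium: 2496 = 1.3r, so r = 1920 and Q = 3002.1.
ΔQ = 3002.1 - 2802.1 = 200.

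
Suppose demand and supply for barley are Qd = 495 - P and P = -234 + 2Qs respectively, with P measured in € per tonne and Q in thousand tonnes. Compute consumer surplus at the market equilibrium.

Consumer surplus = 29524.5

Inverting to quantity form: Qs = 117 + 0.5P.
Equating demand and supply, 495 - P = 117 + 0.5P gives 1.5P = 378, so P* = 252.
Then Q* = 495 - 252 = 243.
Demand choke price (Qd = 0): P = 495. Consumer surplus = ½ × (495 - 252) × 243 = 29524.5.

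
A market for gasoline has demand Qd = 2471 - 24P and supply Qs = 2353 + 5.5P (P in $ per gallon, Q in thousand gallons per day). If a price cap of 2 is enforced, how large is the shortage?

Shortage = 59

Evaluating both curves at the ceiling price 2 gives Qd = 2423, Qs = 2364.
Shortage = Qd - Qs = 2423 - 2364 = 59.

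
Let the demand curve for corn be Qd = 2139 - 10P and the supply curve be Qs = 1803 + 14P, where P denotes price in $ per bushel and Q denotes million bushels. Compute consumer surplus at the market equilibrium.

Equating demand and supply, 2139 - 10P = 1803 + 14P gives 24P = 336, so P* = 14.
Then Q* = 2139 - 10(14) = 1999.
Demand choke price (Qd = 0): P = 2139/10 = 213.9. Consumer surplus = ½ × (213.9 - 14) × 1999 = 199800.05.

Consumer surplus = 199800.05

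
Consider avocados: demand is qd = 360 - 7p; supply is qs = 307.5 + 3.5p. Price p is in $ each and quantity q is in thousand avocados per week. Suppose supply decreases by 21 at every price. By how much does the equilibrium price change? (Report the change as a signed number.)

Δp = 2

Equating demand and supply, 360 - 7p = 307.5 + 3.5p gives 10.5p = 52.5, so p* = 5.
Plugging p* into demand: q* = 360 - 7(5) = 325.
After the shift, supply is qs = 286.5 + 3.5p.
Re-solving, 10.5p = 73.5 gives p = 7 and q = 311.
Δp = 7 - 5 = 2.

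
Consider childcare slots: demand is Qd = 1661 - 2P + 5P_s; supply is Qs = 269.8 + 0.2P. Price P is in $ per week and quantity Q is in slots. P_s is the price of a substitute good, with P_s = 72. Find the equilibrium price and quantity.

P* = 796, Q* = 429

With P_s = 72, demand is Qd = 2021 - 2P.
Set Qd = Qs: 2021 - 2P = 269.8 + 0.2P, so 1751.2 = 2.2P and P* = 796.
Plugging P* into demand: Q* = 2021 - 2(796) = 429.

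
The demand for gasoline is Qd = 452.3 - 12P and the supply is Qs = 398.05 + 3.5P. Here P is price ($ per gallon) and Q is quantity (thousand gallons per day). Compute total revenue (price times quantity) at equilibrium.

The market clears where 452.3 - 12P = 398.05 + 3.5P. Rearranging, 15.5P = 54.25, hence P* = 3.5.
From the demand curve, Q* = 452.3 - 12(3.5) = 410.3.
Total revenue = P* × Q* = 3.5 × 410.3 = 1436.05.

Total revenue = 1436.05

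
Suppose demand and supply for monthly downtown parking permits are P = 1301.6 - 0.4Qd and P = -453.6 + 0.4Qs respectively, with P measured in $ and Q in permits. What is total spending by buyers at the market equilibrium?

Inverting to quantity form: Qd = 3254 - 2.5P and Qs = 1134 + 2.5P.
At equilibrium Qd = Qs, so 3254 - 2.5P = 1134 + 2.5P; collecting terms, 2120 = 5P and P* = 424.
Plugging P* into demand: Q* = 3254 - 2.5(424) = 2194.
Total spending by buyers = P* × Q* = 424 × 2194 = 930256.

Total spending by buyers = 930256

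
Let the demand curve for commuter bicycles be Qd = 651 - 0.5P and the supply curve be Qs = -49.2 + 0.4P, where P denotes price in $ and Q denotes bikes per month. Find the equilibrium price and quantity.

P* = 778, Q* = 262

The market clears where 651 - 0.5P = -49.2 + 0.4P. Rearranging, 0.9P = 700.2, hence P* = 778.
Substitute back: Q* = 651 - 0.5(778) = 262.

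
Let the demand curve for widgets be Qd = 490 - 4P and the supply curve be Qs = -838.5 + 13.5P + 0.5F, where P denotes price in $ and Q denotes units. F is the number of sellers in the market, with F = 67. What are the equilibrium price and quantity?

P* = 74, Q* = 194

With F = 67, supply is Qs = -805 + 13.5P.
At equilibrium Qd = Qs, so 490 - 4P = -805 + 13.5P; collecting terms, 1295 = 17.5P and P* = 74.
Plugging P* into demand: Q* = 490 - 4(74) = 194.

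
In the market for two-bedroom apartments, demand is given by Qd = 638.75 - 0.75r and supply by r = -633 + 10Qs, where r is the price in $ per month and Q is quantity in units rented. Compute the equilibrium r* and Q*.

r* = 677, Q* = 131

Solving each curve for Q: Qs = 63.3 + 0.1r.
The market clears where 638.75 - 0.75r = 63.3 + 0.1r. Rearranging, 0.85r = 575.45, hence r* = 677.
Substitute back: Q* = 638.75 - 0.75(677) = 131.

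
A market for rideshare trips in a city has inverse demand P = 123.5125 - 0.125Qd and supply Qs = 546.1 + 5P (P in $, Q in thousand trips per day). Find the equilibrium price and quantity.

Inverting to quantity form: Qd = 988.1 - 8P.
The market clears where 988.1 - 8P = 546.1 + 5P. Rearranging, 13P = 442, hence P* = 34.
Then Q* = 988.1 - 8(34) = 716.1.

P* = 34, Q* = 716.1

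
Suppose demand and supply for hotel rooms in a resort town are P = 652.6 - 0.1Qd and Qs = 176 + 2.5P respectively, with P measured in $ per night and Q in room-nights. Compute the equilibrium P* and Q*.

P* = 508, Q* = 1446

In direct form, Qd = 6526 - 10P.
Set Qd = Qs: 6526 - 10P = 176 + 2.5P, so 6350 = 12.5P and P* = 508.
Substitute back: Q* = 6526 - 10(508) = 1446.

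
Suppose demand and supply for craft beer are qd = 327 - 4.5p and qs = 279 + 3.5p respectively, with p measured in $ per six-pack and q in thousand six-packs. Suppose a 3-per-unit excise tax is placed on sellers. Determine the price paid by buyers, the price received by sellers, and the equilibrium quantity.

p_b = 7.3125, p_s = 4.3125, q = 294.09375

With a tax of 3 on sellers, they supply based on the net price p_s = p_b - 3, so qs = 268.5 + 3.5p_b.
Equate demand and the shifted supply: 327 - 4.5p_b = 268.5 + 3.5p_b, giving 8p_b = 58.5, so p_b = 7.3125.
So p_s = 4.3125 and the quantity traded is q = 327 - 4.5(7.3125) = 294.09375.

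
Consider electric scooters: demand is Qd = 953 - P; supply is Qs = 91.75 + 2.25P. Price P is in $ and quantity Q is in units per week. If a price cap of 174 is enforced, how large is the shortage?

Shortage = 295.75

At P = 174: Qd = 779 and Qs = 483.25.
Shortage = Qd - Qs = 779 - 483.25 = 295.75.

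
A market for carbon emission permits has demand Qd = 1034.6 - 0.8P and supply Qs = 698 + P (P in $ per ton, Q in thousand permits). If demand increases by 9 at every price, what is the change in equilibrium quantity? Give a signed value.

ΔQ = 5

Equating demand and supply, 1034.6 - 0.8P = 698 + P gives 1.8P = 336.6, so P* = 187.
Substitute back: Q* = 1034.6 - 0.8(187) = 885.
After the shift, demand is Qd = 1043.6 - 0.8P.
Re-solving, 1.8P = 345.6 gives P = 192 and Q = 890.
ΔQ = 890 - 885 = 5.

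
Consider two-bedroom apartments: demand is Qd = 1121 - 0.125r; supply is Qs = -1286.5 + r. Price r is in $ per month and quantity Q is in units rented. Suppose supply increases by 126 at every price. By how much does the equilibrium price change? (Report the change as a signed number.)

Δr = -112

Set Qd = Qs: 1121 - 0.125r = -1286.5 + r, so 2407.5 = 1.125r and r* = 2140.
Plugging r* into demand: Q* = 1121 - 0.125(2140) = 853.5.
After the shift, supply is Qs = -1160.5 + r.
New equilibrium: 2281.5 = 1.125r, so r = 2028 and Q = 867.5.
Δr = 2028 - 2140 = -112.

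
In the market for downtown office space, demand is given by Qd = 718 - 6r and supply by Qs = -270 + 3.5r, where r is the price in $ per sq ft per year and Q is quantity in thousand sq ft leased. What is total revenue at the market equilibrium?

Equating demand and supply, 718 - 6r = -270 + 3.5r gives 9.5r = 988, so r* = 104.
Then Q* = 718 - 6(104) = 94.
Total revenue = r* × Q* = 104 × 94 = 9776.

Total revenue = 9776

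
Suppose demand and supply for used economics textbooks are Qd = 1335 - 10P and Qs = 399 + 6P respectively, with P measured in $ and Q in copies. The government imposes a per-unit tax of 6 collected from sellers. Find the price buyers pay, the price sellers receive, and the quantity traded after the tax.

P_b = 60.75, P_s = 54.75, Q = 727.5

Sellers keep P_s = P_b - 6 per unit, so supply in terms of the buyer price is Qs = 363 + 6P_b.
Set Qd = Qs: 1335 - 10P_b = 363 + 6P_b, so 972 = 16P_b and P_b = 60.75.
Then P_s = 60.75 - 6 = 54.75 and Q = 1335 - 10(60.75) = 727.5.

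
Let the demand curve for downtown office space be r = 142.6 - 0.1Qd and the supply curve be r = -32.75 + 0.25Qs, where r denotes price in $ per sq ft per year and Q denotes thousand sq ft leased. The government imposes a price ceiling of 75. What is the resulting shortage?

Shortage = 245

In direct form, Qd = 1426 - 10r and Qs = 131 + 4r.
At r = 75: Qd = 676 and Qs = 431.
Shortage = Qd - Qs = 676 - 431 = 245.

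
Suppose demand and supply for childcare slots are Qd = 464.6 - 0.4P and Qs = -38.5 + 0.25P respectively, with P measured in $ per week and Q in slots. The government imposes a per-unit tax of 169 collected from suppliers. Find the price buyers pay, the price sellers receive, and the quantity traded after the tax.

P_b = 839, P_s = 670, Q = 129

With a tax of 169 on suppliers, they supply based on the net price P_s = P_b - 169, so Qs = -80.75 + 0.25P_b.
Set Qd = Qs: 464.6 - 0.4P_b = -80.75 + 0.25P_b, so 545.35 = 0.65P_b and P_b = 839.
So P_s = 670 and the quantity traded is Q = 464.6 - 0.4(839) = 129.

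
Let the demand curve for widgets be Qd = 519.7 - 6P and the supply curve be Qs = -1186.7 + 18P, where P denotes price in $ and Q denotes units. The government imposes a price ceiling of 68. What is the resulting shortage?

At P = 68: Qd = 111.7 and Qs = 37.3.
Shortage = Qd - Qs = 111.7 - 37.3 = 74.4.

Shortage = 74.4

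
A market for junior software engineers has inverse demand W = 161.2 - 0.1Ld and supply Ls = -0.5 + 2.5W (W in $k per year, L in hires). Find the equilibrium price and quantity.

Rewriting in direct form: Ld = 1612 - 10W.
Equating demand and supply, 1612 - 10W = -0.5 + 2.5W gives 12.5W = 1612.5, so W* = 129.
Plugging W* into demand: L* = 1612 - 10(129) = 322.

W* = 129, L* = 322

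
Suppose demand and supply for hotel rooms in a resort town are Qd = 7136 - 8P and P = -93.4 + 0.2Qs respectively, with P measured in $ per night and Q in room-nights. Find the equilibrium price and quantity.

Solving each curve for Q: Qs = 467 + 5P.
At equilibrium Qd = Qs, so 7136 - 8P = 467 + 5P; collecting terms, 6669 = 13P and P* = 513.
Substitute back: Q* = 7136 - 8(513) = 3032.

P* = 513, Q* = 3032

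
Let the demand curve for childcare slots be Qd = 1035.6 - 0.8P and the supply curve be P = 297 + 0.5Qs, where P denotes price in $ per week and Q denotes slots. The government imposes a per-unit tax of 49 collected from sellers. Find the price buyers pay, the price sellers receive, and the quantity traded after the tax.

Rewriting in direct form: Qs = -594 + 2P.
The tax drives a wedge P_b - P_s = 49. Substituting P_s = P_b - 49 into supply: Qs = -692 + 2P_b.
Equate demand and the shifted supply: 1035.6 - 0.8P_b = -692 + 2P_b, giving 2.8P_b = 1727.6, so P_b = 617.
Then P_s = 617 - 49 = 568 and Q = 1035.6 - 0.8(617) = 542.

P_b = 617, P_s = 568, Q = 542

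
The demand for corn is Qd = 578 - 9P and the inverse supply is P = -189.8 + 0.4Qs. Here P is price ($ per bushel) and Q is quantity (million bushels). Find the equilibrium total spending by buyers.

Total spending by buyers = 4473

In direct form, Qs = 474.5 + 2.5P.
The market clears where 578 - 9P = 474.5 + 2.5P. Rearranging, 11.5P = 103.5, hence P* = 9.
From the demand curve, Q* = 578 - 9(9) = 497.
Total spending by buyers = P* × Q* = 9 × 497 = 4473.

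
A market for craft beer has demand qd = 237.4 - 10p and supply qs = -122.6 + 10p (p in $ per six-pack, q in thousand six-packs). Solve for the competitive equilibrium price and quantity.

Equating demand and supply, 237.4 - 10p = -122.6 + 10p gives 20p = 360, so p* = 18.
Substitute back: q* = 237.4 - 10(18) = 57.4.

p* = 18, q* = 57.4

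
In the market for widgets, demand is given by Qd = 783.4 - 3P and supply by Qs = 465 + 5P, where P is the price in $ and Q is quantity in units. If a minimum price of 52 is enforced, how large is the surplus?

Surplus = 97.6

Evaluating both curves at the floor price 52 gives Qd = 627.4, Qs = 725.
Surplus = Qs - Qd = 725 - 627.4 = 97.6.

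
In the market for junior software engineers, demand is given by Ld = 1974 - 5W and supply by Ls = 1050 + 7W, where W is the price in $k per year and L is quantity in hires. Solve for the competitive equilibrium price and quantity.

At equilibrium Ld = Ls, so 1974 - 5W = 1050 + 7W; collecting terms, 924 = 12W and W* = 77.
Then L* = 1974 - 5(77) = 1589.

W* = 77, L* = 1589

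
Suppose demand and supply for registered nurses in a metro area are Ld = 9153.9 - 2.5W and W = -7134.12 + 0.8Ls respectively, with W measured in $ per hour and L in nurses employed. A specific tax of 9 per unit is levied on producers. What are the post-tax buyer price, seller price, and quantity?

W_b = 66, W_s = 57, L = 8988.9

Inverting to quantity form: Ls = 8917.65 + 1.25W.
With a tax of 9 on producers, they supply based on the net price W_s = W_b - 9, so Ls = 8906.4 + 1.25W_b.
Set Ld = Ls: 9153.9 - 2.5W_b = 8906.4 + 1.25W_b, so 247.5 = 3.75W_b and W_b = 66.
So W_s = 57 and the quantity traded is L = 9153.9 - 2.5(66) = 8988.9.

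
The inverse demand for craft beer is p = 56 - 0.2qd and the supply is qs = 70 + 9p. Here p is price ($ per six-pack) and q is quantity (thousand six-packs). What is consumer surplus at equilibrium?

Consumer surplus = 4202.5

In direct form, qd = 280 - 5p.
At equilibrium qd = qs, so 280 - 5p = 70 + 9p; collecting terms, 210 = 14p and p* = 15.
Plugging p* into demand: q* = 280 - 5(15) = 205.
Demand choke price (qd = 0): p = 280/5 = 56. Consumer surplus = ½ × (56 - 15) × 205 = 4202.5.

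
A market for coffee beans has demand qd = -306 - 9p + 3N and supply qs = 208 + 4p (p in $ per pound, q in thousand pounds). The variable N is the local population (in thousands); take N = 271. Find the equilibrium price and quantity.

p* = 23, q* = 300

With N = 271, demand is qd = 507 - 9p.
At equilibrium qd = qs, so 507 - 9p = 208 + 4p; collecting terms, 299 = 13p and p* = 23.
Then q* = 507 - 9(23) = 300.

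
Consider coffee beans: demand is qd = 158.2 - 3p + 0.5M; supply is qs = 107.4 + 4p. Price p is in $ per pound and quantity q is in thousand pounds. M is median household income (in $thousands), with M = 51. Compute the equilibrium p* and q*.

With M = 51, demand is qd = 183.7 - 3p.
At equilibrium qd = qs, so 183.7 - 3p = 107.4 + 4p; collecting terms, 76.3 = 7p and p* = 10.9.
From the demand curve, q* = 183.7 - 3(10.9) = 151.

p* = 10.9, q* = 151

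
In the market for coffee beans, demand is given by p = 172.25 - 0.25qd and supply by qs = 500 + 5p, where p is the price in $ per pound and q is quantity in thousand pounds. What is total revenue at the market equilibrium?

Inverting to quantity form: qd = 689 - 4p.
Set qd = qs: 689 - 4p = 500 + 5p, so 189 = 9p and p* = 21.
From the demand curve, q* = 689 - 4(21) = 605.
Total revenue = p* × q* = 21 × 605 = 12705.

Total revenue = 12705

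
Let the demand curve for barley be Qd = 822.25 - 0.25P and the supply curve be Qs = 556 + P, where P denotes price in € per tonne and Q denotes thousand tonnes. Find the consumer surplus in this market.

Consumer surplus = 1182722

The market clears where 822.25 - 0.25P = 556 + P. Rearranging, 1.25P = 266.25, hence P* = 213.
From the demand curve, Q* = 822.25 - 0.25(213) = 769.
Demand choke price (Qd = 0): P = 822.25/0.25 = 3289. Consumer surplus = ½ × (3289 - 213) × 769 = 1182722.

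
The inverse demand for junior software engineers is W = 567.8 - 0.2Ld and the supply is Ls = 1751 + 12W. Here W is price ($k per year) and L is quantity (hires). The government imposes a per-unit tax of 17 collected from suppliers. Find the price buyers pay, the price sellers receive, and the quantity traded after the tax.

In direct form, Ld = 2839 - 5W.
The tax drives a wedge W_b - W_s = 17. Substituting W_s = W_b - 17 into supply: Ls = 1547 + 12W_b.
Set Ld = Ls: 2839 - 5W_b = 1547 + 12W_b, so 1292 = 17W_b and W_b = 76.
Then W_s = 76 - 17 = 59 and L = 2839 - 5(76) = 2459.

W_b = 76, W_s = 59, L = 2459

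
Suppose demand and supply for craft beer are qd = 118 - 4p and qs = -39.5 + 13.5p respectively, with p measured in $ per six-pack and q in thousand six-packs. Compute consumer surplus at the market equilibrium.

Consumer surplus = 840.5

Equating demand and supply, 118 - 4p = -39.5 + 13.5p gives 17.5p = 157.5, so p* = 9.
From the demand curve, q* = 118 - 4(9) = 82.
Demand choke price (qd = 0): p = 118/4 = 29.5. Consumer surplus = ½ × (29.5 - 9) × 82 = 840.5.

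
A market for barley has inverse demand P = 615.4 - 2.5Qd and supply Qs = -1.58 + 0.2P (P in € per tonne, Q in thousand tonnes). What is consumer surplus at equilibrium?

Consumer surplus = 8201.25

Rewriting in direct form: Qd = 246.16 - 0.4P.
Equating demand and supply, 246.16 - 0.4P = -1.58 + 0.2P gives 0.6P = 247.74, so P* = 412.9.
From the demand curve, Q* = 246.16 - 0.4(412.9) = 81.
Demand choke price (Qd = 0): P = 246.16/0.4 = 615.4. Consumer surplus = ½ × (615.4 - 412.9) × 81 = 8201.25.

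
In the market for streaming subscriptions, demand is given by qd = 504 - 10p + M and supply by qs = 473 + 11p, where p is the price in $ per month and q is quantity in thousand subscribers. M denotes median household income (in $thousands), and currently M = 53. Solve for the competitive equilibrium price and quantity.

p* = 4, q* = 517

With M = 53, demand is qd = 557 - 10p.
The market clears where 557 - 10p = 473 + 11p. Rearranging, 21p = 84, hence p* = 4.
From the demand curve, q* = 557 - 10(4) = 517.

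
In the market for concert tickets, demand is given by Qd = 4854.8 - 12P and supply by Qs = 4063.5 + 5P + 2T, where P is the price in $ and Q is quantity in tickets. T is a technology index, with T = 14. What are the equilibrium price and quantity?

P* = 44.9, Q* = 4316

With T = 14, supply is Qs = 4091.5 + 5P.
At equilibrium Qd = Qs, so 4854.8 - 12P = 4091.5 + 5P; collecting terms, 763.3 = 17P and P* = 44.9.
Substitute back: Q* = 4854.8 - 12(44.9) = 4316.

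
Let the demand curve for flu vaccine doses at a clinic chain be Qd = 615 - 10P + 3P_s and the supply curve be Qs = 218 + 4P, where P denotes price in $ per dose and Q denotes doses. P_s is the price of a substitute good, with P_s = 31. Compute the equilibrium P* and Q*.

P* = 35, Q* = 358

With P_s = 31, demand is Qd = 708 - 10P.
The market clears where 708 - 10P = 218 + 4P. Rearranging, 14P = 490, hence P* = 35.
Substitute back: Q* = 708 - 10(35) = 358.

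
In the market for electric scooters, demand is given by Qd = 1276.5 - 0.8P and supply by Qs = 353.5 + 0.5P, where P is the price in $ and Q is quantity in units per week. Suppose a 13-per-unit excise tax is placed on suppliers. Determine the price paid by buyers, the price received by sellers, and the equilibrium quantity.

P_b = 715, P_s = 702, Q = 704.5

With a tax of 13 on suppliers, they supply based on the net price P_s = P_b - 13, so Qs = 347 + 0.5P_b.
Set Qd = Qs: 1276.5 - 0.8P_b = 347 + 0.5P_b, so 929.5 = 1.3P_b and P_b = 715.
So P_s = 702 and the quantity traded is Q = 1276.5 - 0.8(715) = 704.5.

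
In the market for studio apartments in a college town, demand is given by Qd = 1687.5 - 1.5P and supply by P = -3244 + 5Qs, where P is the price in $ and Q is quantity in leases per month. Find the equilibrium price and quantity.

Rewriting in direct form: Qs = 648.8 + 0.2P.
Equating demand and supply, 1687.5 - 1.5P = 648.8 + 0.2P gives 1.7P = 1038.7, so P* = 611.
Substitute back: Q* = 1687.5 - 1.5(611) = 771.

P* = 611, Q* = 771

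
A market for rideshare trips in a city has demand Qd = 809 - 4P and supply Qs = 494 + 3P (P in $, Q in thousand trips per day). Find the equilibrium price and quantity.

P* = 45, Q* = 629

Equating demand and supply, 809 - 4P = 494 + 3P gives 7P = 315, so P* = 45.
Substitute back: Q* = 809 - 4(45) = 629.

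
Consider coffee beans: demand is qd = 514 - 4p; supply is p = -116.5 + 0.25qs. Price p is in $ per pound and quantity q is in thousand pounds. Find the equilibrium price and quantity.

Solving each curve for q: qs = 466 + 4p.
The market clears where 514 - 4p = 466 + 4p. Rearranging, 8p = 48, hence p* = 6.
Plugging p* into demand: q* = 514 - 4(6) = 490.

p* = 6, q* = 490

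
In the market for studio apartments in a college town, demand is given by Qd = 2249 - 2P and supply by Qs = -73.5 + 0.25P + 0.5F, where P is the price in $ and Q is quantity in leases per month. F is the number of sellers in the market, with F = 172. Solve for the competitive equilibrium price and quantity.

P* = 994, Q* = 261

With F = 172, supply is Qs = 12.5 + 0.25P.
The market clears where 2249 - 2P = 12.5 + 0.25P. Rearranging, 2.25P = 2236.5, hence P* = 994.
Substitute back: Q* = 2249 - 2(994) = 261.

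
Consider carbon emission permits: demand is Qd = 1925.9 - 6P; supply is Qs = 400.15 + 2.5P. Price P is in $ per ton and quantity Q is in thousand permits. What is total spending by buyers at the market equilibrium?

At equilibrium Qd = Qs, so 1925.9 - 6P = 400.15 + 2.5P; collecting terms, 1525.75 = 8.5P and P* = 179.5.
From the demand curve, Q* = 1925.9 - 6(179.5) = 848.9.
Total spending by buyers = P* × Q* = 179.5 × 848.9 = 152377.55.

Total spending by buyers = 152377.55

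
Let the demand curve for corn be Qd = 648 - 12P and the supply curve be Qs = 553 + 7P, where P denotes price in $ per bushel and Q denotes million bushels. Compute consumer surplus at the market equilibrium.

Set Qd = Qs: 648 - 12P = 553 + 7P, so 95 = 19P and P* = 5.
Plugging P* into demand: Q* = 648 - 12(5) = 588.
Demand choke price (Qd = 0): P = 648/12 = 54. Consumer surplus = ½ × (54 - 5) × 588 = 14406.

Consumer surplus = 14406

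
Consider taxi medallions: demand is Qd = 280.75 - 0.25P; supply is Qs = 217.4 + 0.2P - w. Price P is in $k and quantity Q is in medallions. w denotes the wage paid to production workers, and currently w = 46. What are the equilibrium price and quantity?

P* = 243, Q* = 220

With w = 46, supply is Qs = 171.4 + 0.2P.
Set Qd = Qs: 280.75 - 0.25P = 171.4 + 0.2P, so 109.35 = 0.45P and P* = 243.
Then Q* = 280.75 - 0.25(243) = 220.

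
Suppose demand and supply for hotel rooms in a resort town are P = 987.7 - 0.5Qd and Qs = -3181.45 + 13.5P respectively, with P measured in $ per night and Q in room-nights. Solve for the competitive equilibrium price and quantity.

P* = 332.7, Q* = 1310

Rewriting in direct form: Qd = 1975.4 - 2P.
Equating demand and supply, 1975.4 - 2P = -3181.45 + 13.5P gives 15.5P = 5156.85, so P* = 332.7.
Plugging P* into demand: Q* = 1975.4 - 2(332.7) = 1310.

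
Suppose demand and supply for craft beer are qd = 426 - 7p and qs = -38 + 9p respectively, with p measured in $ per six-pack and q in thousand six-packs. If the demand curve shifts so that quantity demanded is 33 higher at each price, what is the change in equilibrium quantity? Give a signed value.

Δq = 18.5625

Equating demand and supply, 426 - 7p = -38 + 9p gives 16p = 464, so p* = 29.
Plugging p* into demand: q* = 426 - 7(29) = 223.
After the shift, demand is qd = 459 - 7p.
The new intersection has 497 = 16p, i.e. p = 31.0625, q = 241.5625.
Δq = 241.5625 - 223 = 18.5625.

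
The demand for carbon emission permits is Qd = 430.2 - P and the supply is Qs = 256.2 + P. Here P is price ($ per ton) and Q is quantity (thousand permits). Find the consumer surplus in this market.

Consumer surplus = 58893.12

At equilibrium Qd = Qs, so 430.2 - P = 256.2 + P; collecting terms, 174 = 2P and P* = 87.
Substitute back: Q* = 430.2 - 87 = 343.2.
Demand choke price (Qd = 0): P = 430.2. Consumer surplus = ½ × (430.2 - 87) × 343.2 = 58893.12.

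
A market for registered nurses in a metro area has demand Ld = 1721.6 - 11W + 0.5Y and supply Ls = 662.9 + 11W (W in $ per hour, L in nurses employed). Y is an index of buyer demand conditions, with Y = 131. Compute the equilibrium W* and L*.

W* = 51.1, L* = 1225

With Y = 131, demand is Ld = 1787.1 - 11W.
The market clears where 1787.1 - 11W = 662.9 + 11W. Rearranging, 22W = 1124.2, hence W* = 51.1.
Plugging W* into demand: L* = 1787.1 - 11(51.1) = 1225.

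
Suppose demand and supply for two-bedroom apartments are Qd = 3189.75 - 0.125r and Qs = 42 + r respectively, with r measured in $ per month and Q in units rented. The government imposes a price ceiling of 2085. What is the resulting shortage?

Shortage = 802.125

At r = 2085: Qd = 2929.125 and Qs = 2127.
Shortage = Qd - Qs = 2929.125 - 2127 = 802.125.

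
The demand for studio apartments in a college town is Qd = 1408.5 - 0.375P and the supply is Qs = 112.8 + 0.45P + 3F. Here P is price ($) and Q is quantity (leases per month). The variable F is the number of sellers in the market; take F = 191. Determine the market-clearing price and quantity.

With F = 191, supply is Qs = 685.8 + 0.45P.
Set Qd = Qs: 1408.5 - 0.375P = 685.8 + 0.45P, so 722.7 = 0.825P and P* = 876.
Then Q* = 1408.5 - 0.375(876) = 1080.

P* = 876, Q* = 1080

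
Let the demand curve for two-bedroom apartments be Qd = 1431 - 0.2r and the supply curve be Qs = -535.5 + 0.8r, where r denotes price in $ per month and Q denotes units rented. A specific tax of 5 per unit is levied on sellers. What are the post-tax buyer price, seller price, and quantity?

With a tax of 5 on sellers, they supply based on the net price r_s = r_b - 5, so Qs = -539.5 + 0.8r_b.
Set Qd = Qs: 1431 - 0.2r_b = -539.5 + 0.8r_b, so 1970.5 = r_b and r_b = 1970.5.
So r_s = 1965.5 and the quantity traded is Q = 1431 - 0.2(1970.5) = 1036.9.

r_b = 1970.5, r_s = 1965.5, Q = 1036.9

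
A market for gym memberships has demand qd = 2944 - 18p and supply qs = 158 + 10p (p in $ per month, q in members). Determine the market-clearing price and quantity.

p* = 99.5, q* = 1153

At equilibrium qd = qs, so 2944 - 18p = 158 + 10p; collecting terms, 2786 = 28p and p* = 99.5.
Plugging p* into demand: q* = 2944 - 18(99.5) = 1153.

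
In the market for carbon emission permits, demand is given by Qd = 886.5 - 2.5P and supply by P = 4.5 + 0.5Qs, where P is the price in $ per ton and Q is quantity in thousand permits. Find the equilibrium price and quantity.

P* = 199, Q* = 389

Solving each curve for Q: Qs = -9 + 2P.
The market clears where 886.5 - 2.5P = -9 + 2P. Rearranging, 4.5P = 895.5, hence P* = 199.
Substitute back: Q* = 886.5 - 2.5(199) = 389.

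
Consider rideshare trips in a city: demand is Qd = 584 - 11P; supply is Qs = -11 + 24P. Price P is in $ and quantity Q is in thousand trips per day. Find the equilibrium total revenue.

Total revenue = 6749

Equating demand and supply, 584 - 11P = -11 + 24P gives 35P = 595, so P* = 17.
Plugging P* into demand: Q* = 584 - 11(17) = 397.
Total revenue = P* × Q* = 17 × 397 = 6749.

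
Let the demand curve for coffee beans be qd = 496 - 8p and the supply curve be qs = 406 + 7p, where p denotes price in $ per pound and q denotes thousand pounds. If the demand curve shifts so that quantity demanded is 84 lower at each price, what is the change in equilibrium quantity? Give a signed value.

Δq = -39.2

Set qd = qs: 496 - 8p = 406 + 7p, so 90 = 15p and p* = 6.
Plugging p* into demand: q* = 496 - 8(6) = 448.
After the shift, demand is qd = 412 - 8p.
Re-solving, 15p = 6 gives p = 0.4 and q = 408.8.
Δq = 408.8 - 448 = -39.2.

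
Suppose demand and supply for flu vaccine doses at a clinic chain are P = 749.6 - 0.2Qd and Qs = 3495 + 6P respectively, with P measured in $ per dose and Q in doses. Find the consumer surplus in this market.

Rewriting in direct form: Qd = 3748 - 5P.
At equilibrium Qd = Qs, so 3748 - 5P = 3495 + 6P; collecting terms, 253 = 11P and P* = 23.
Then Q* = 3748 - 5(23) = 3633.
Demand choke price (Qd = 0): P = 3748/5 = 749.6. Consumer surplus = ½ × (749.6 - 23) × 3633 = 1319868.9.

Consumer surplus = 1319868.9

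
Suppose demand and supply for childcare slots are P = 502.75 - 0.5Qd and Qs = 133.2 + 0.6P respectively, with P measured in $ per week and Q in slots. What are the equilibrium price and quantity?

Inverting to quantity form: Qd = 1005.5 - 2P.
At equilibrium Qd = Qs, so 1005.5 - 2P = 133.2 + 0.6P; collecting terms, 872.3 = 2.6P and P* = 335.5.
From the demand curve, Q* = 1005.5 - 2(335.5) = 334.5.

P* = 335.5, Q* = 334.5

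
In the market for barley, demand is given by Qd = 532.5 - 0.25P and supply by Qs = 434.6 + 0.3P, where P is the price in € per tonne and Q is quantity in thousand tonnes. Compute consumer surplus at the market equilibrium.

The market clears where 532.5 - 0.25P = 434.6 + 0.3P. Rearranging, 0.55P = 97.9, hence P* = 178.
Plugging P* into demand: Q* = 532.5 - 0.25(178) = 488.
Demand choke price (Qd = 0): P = 532.5/0.25 = 2130. Consumer surplus = ½ × (2130 - 178) × 488 = 476288.

Consumer surplus = 476288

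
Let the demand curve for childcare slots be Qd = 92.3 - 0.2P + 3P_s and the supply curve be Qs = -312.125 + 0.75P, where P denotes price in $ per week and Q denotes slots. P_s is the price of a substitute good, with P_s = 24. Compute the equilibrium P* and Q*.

With P_s = 24, demand is Qd = 164.3 - 0.2P.
Set Qd = Qs: 164.3 - 0.2P = -312.125 + 0.75P, so 476.425 = 0.95P and P* = 501.5.
From the demand curve, Q* = 164.3 - 0.2(501.5) = 64.

P* = 501.5, Q* = 64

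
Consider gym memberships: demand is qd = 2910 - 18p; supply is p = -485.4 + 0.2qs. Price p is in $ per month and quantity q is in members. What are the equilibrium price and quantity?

Inverting to quantity form: qs = 2427 + 5p.
At equilibrium qd = qs, so 2910 - 18p = 2427 + 5p; collecting terms, 483 = 23p and p* = 21.
Then q* = 2910 - 18(21) = 2532.

p* = 21, q* = 2532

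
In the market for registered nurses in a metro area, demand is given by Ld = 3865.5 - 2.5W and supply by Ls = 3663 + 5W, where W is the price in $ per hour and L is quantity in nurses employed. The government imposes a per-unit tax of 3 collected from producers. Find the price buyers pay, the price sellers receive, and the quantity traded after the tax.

W_b = 29, W_s = 26, L = 3793

With a tax of 3 on producers, they supply based on the net price W_s = W_b - 3, so Ls = 3648 + 5W_b.
Set Ld = Ls: 3865.5 - 2.5W_b = 3648 + 5W_b, so 217.5 = 7.5W_b and W_b = 29.
So W_s = 26 and the quantity traded is L = 3865.5 - 2.5(29) = 3793.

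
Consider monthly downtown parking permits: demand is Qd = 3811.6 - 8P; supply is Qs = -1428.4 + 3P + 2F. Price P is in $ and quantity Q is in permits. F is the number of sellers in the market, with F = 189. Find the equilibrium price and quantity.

With F = 189, supply is Qs = -1050.4 + 3P.
At equilibrium Qd = Qs, so 3811.6 - 8P = -1050.4 + 3P; collecting terms, 4862 = 11P and P* = 442.
Substitute back: Q* = 3811.6 - 8(442) = 275.6.

P* = 442, Q* = 275.6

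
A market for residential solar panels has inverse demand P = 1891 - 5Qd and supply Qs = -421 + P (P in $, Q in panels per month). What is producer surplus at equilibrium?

Rewriting in direct form: Qd = 378.2 - 0.2P.
Equating demand and supply, 378.2 - 0.2P = -421 + P gives 1.2P = 799.2, so P* = 666.
Plugging P* into demand: Q* = 378.2 - 0.2(666) = 245.
Supply choke price (Qs = 0): P = 421. Producer surplus = ½ × (666 - 421) × 245 = 30012.5.

Producer surplus = 30012.5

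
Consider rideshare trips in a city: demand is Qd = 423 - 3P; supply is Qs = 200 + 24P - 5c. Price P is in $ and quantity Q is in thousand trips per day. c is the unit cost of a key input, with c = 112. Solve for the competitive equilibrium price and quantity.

P* = 29, Q* = 336

With c = 112, supply is Qs = -360 + 24P.
At equilibrium Qd = Qs, so 423 - 3P = -360 + 24P; collecting terms, 783 = 27P and P* = 29.
Then Q* = 423 - 3(29) = 336.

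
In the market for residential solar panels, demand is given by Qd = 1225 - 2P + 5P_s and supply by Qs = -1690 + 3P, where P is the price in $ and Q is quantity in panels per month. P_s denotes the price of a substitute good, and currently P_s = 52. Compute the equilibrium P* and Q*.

With P_s = 52, demand is Qd = 1485 - 2P.
Equating demand and supply, 1485 - 2P = -1690 + 3P gives 5P = 3175, so P* = 635.
Plugging P* into demand: Q* = 1485 - 2(635) = 215.

P* = 635, Q* = 215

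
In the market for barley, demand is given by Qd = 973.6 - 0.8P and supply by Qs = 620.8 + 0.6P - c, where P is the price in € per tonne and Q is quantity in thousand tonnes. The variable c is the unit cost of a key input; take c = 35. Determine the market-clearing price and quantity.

P* = 277, Q* = 752

With c = 35, supply is Qs = 585.8 + 0.6P.
Equating demand and supply, 973.6 - 0.8P = 585.8 + 0.6P gives 1.4P = 387.8, so P* = 277.
Then Q* = 973.6 - 0.8(277) = 752.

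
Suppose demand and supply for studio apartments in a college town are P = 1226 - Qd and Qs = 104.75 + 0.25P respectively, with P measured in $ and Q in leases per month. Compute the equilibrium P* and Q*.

P* = 897, Q* = 329

Solving each curve for Q: Qd = 1226 - P.
At equilibrium Qd = Qs, so 1226 - P = 104.75 + 0.25P; collecting terms, 1121.25 = 1.25P and P* = 897.
Plugging P* into demand: Q* = 1226 - 897 = 329.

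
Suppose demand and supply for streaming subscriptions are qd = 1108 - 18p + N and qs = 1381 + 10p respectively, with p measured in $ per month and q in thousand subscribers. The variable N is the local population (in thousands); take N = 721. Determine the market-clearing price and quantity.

p* = 16, q* = 1541

With N = 721, demand is qd = 1829 - 18p.
Set qd = qs: 1829 - 18p = 1381 + 10p, so 448 = 28p and p* = 16.
From the demand curve, q* = 1829 - 18(16) = 1541.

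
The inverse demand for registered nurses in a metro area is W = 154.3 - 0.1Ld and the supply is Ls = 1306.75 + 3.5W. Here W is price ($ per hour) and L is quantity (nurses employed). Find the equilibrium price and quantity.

Solving each curve for L: Ld = 1543 - 10W.
Set Ld = Ls: 1543 - 10W = 1306.75 + 3.5W, so 236.25 = 13.5W and W* = 17.5.
Then L* = 1543 - 10(17.5) = 1368.

W* = 17.5, L* = 1368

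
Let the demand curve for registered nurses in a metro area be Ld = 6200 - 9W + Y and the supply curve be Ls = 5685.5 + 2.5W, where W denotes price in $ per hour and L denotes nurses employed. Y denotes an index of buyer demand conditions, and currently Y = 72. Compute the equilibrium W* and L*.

W* = 51, L* = 5813

With Y = 72, demand is Ld = 6272 - 9W.
At equilibrium Ld = Ls, so 6272 - 9W = 5685.5 + 2.5W; collecting terms, 586.5 = 11.5W and W* = 51.
Then L* = 6272 - 9(51) = 5813.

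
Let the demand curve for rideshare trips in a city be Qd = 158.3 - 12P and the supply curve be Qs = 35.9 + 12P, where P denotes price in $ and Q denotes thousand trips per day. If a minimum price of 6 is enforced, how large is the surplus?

With P fixed at 6, quantity demanded is 86.3 and quantity supplied is 107.9.
Surplus = Qs - Qd = 107.9 - 86.3 = 21.6.

Surplus = 21.6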